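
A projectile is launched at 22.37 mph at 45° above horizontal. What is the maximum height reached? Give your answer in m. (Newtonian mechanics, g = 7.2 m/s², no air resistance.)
H = v₀²sin²(θ)/(2g) (with unit conversion) = 3.472 m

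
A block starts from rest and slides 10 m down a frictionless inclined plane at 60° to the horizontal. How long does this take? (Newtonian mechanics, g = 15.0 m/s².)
a = g sin(θ) = 15.0 × sin(60°) = 12.99 m/s²
t = √(2d/a) = √(2 × 10 / 12.99) = 1.24 s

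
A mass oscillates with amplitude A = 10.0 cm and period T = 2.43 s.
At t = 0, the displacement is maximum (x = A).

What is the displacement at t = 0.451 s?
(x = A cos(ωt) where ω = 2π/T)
ω = 2π/T = 2π/2.43 = 2.586 rad/s
x = A cos(ωt) = 10.0×cos(2.586×0.451) = 3.937 cm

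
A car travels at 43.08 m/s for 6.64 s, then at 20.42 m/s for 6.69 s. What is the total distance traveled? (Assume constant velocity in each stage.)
d₁ = v₁t₁ = 43.08 × 6.64 = 286.051 m
d₂ = v₂t₂ = 20.42 × 6.69 = 136.61 m
d_total = 286.051 + 136.61 = 422.66 m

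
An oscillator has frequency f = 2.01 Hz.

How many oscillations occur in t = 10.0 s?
n = f×t = 2.01×10.0 = 20.1 oscillations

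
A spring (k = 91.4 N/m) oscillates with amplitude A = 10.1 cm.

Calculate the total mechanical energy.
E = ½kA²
E = ½kA² = ½×91.4×(0.101)² = 0.4662 J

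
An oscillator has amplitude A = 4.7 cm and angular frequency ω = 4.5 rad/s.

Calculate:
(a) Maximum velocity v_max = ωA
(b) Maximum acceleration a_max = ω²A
v_max = ωA = 4.5×0.047 = 0.2115 m/s
a_max = ω²A = 4.5²×0.047 = 0.9517 m/s²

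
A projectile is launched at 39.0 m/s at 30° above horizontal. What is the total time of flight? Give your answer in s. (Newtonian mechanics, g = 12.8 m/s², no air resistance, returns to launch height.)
T = 2v₀sin(θ)/g = 3.047 s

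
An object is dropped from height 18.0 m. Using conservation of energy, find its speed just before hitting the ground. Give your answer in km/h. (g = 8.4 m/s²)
mgh = ½mv² → v = √(2gh) = √(2×8.4×18) = 17.39 m/s = 62.6 km/h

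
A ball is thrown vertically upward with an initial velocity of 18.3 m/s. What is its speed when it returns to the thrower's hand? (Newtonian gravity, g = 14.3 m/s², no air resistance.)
By conservation of energy, the ball returns at the same speed = 18.3 m/s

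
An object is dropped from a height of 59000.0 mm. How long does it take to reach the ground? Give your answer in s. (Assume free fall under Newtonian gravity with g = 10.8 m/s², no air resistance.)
t = √(2h/g) (with unit conversion) = 3.305 s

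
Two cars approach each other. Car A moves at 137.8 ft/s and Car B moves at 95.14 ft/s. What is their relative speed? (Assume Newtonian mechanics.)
v_rel = v_A + v_B = 137.8 + 95.14 = 232.9 ft/s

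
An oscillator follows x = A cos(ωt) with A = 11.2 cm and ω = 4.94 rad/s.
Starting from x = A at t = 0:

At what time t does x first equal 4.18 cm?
cos(ωt) = x/A = 4.18/11.2 = 0.3732
ωt = arccos(0.3732) = 1.188 rad
t = 1.188/4.94 = 0.2406 s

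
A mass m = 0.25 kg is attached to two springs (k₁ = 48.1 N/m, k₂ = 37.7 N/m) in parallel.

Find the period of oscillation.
k_eq = k₁+k₂ = 85.8 N/m
T = 2π√(m/k_eq) = 2π√(0.25/85.8) = 0.3392 s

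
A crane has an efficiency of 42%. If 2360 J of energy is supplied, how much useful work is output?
W_out = η × W_in = 0.42 × 2360 = 991.2 J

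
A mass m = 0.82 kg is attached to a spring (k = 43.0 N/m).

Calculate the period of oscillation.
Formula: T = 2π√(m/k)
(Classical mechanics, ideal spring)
T = 2π√(m/k) = 2π√(0.82/43.0) = 0.8677 s; f = 1/T = 1.153 Hz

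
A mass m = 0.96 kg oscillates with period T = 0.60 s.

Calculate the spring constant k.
T = 2π√(m/k) → k = m(2π/T)² = 0.96×(2π/0.6)² = 105.3 N/m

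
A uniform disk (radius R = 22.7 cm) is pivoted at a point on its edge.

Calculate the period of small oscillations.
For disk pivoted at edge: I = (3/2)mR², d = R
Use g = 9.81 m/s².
I/m = (3/2)R² = 0.07729 m²; d = R = 0.227 m
T = 2π√((3/2)R²/(gR)) = 2π√(3R/(2g)) = 1.171 s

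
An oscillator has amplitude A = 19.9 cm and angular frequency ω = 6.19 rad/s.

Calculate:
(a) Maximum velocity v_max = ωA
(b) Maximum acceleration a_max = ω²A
v_max = ωA = 6.19×0.199 = 1.232 m/s
a_max = ω²A = 6.19²×0.199 = 7.625 m/s²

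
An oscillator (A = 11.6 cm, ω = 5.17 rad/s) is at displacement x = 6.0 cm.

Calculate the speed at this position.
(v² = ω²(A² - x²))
v = ω√(A² − x²) = 5.17×√(0.116² − 0.06²) = 0.5133 m/s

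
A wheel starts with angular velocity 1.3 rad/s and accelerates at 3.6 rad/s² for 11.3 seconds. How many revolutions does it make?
θ = ω₀t + ½αt² = 1.3×11.3 + ½×3.6×11.3² = 244.53 rad
Revolutions = θ/(2π) = 244.53/(2π) = 38.92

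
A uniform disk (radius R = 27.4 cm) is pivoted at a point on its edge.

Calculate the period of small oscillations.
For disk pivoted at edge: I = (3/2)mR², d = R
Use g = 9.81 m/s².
I/m = (3/2)R² = 0.1126 m²; d = R = 0.274 m
T = 2π√((3/2)R²/(gR)) = 2π√(3R/(2g)) = 1.286 s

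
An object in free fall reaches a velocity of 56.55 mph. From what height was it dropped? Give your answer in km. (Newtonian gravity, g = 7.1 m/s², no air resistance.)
h = v²/(2g) (with unit conversion) = 0.04501 km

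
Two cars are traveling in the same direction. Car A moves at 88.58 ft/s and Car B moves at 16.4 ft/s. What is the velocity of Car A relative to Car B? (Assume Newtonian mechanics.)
v_rel = v_A - v_B = 88.58 - 16.4 = 72.18 ft/s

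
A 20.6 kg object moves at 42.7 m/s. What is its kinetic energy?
KE = ½mv² = ½×20.6×42.7² = 18779.89 J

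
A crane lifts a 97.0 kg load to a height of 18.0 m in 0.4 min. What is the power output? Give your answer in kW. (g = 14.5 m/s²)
W = mgh = 97×14.5×18 = 2.532e+04 J
P = W/t = 2.532e+04/24 = 1055 W = 1.055 kW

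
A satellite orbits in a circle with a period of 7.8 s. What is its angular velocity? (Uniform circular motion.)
ω = 2π/T = 2π/7.8 = 0.8055 rad/s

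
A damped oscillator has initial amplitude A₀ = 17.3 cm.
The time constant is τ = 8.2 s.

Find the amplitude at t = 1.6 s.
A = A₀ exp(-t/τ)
A = A₀ exp(−t/τ) = 17.3×exp(−1.6/8.2) = 14.23 cm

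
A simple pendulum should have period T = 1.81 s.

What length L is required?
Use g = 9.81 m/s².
T = 2π√(L/g) → L = g(T/2π)² = 9.81×(1.81/2π)² = 0.8141 m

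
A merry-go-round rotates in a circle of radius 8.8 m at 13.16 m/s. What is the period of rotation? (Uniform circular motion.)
T = 2πr/v = 2π×8.8/13.16 = 4.2 s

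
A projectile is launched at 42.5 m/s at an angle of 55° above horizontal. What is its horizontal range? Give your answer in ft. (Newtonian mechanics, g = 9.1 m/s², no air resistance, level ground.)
R = v₀² sin(2θ) / g (with unit conversion) = 611.9 ft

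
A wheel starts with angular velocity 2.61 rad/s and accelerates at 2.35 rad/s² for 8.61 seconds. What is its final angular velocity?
ω = ω₀ + αt = 2.61 + 2.35 × 8.61 = 22.84 rad/s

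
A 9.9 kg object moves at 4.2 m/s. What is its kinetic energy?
KE = ½mv² = ½×9.9×4.2² = 87.318 J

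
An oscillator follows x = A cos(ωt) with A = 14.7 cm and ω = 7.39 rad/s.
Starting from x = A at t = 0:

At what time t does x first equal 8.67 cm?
cos(ωt) = x/A = 8.67/14.7 = 0.5898
ωt = arccos(0.5898) = 0.94 rad
t = 0.94/7.39 = 0.1272 s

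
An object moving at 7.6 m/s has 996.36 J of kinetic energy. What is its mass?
KE = ½mv² → m = 2KE/v² = 2×996.36/7.6² = 34.5 kg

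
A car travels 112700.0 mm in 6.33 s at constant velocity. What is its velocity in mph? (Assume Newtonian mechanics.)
v = d/t (with unit conversion) = 39.83 mph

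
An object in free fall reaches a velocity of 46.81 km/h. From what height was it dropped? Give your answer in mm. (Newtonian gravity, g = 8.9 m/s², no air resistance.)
h = v²/(2g) (with unit conversion) = 9498.0 mm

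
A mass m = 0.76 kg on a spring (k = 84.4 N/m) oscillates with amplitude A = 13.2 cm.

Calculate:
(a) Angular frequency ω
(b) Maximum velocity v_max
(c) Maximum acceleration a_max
ω = √(k/m) = √(84.4/0.76) = 10.54 rad/s
v_max = ωA = 10.54×0.132 = 1.391 m/s
a_max = ω²A = 10.54²×0.132 = 14.66 m/s²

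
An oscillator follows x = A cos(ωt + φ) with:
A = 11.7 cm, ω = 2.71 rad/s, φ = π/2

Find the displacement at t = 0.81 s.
x = A cos(ωt + φ) = 11.7×cos(2.71×0.81 + π/2) = -9.493 cm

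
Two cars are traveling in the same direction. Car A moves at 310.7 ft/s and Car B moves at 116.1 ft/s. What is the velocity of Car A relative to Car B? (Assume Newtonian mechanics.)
v_rel = v_A - v_B = 310.7 - 116.1 = 194.6 ft/s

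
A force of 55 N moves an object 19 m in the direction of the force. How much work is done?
W = Fd = 55×19 = 1045.0 J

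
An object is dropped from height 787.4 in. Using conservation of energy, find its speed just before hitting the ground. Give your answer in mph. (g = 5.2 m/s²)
mgh = ½mv² → v = √(2gh) = √(2×5.2×20) = 14.42 m/s = 32.26 mph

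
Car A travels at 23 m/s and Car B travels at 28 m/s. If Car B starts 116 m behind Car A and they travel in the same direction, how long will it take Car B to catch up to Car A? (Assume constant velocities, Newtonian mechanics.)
Relative speed: v_rel = 28 - 23 = 5 m/s
Time to catch: t = d₀/v_rel = 116/5 = 23.2 s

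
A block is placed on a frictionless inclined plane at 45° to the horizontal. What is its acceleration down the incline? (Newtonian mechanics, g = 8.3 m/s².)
a = g sin(θ) = 8.3 × sin(45°) = 8.3 × 0.7071 = 5.87 m/s²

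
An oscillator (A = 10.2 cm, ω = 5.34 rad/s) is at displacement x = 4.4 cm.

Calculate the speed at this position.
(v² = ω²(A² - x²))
v = ω√(A² − x²) = 5.34×√(0.102² − 0.044²) = 0.4914 m/s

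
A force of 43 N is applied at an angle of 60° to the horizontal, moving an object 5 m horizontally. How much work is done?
W = Fd cosθ = 43×5×cos(60°) = 107.5 J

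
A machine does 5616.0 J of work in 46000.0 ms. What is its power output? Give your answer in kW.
P = W/t = 5616 J / 46 s = 122.1 W = 0.1221 kW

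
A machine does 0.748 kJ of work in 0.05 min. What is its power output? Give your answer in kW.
P = W/t = 748 J / 3 s = 249.3 W = 0.2493 kW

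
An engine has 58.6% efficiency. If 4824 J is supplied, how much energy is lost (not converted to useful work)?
W_out = η × W_in = 0.586×4824 = 2826.9 J
W_lost = W_in − W_out = 4824 − 2826.9 = 1997.1 J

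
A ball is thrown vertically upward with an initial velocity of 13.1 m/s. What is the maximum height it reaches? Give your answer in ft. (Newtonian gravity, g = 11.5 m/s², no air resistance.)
h_max = v₀²/(2g) (with unit conversion) = 24.48 ft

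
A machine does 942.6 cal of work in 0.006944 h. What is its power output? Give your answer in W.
P = W/t = 3944 J / 25 s = 157.8 W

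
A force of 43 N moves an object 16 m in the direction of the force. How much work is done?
W = Fd = 43×16 = 688.0 J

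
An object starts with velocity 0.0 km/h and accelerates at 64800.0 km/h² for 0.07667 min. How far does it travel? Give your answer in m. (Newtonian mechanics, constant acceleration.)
d = v₀t + ½at² (with unit conversion) = 52.9 m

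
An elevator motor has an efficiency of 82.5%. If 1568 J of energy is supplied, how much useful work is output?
W_out = η × W_in = 0.825 × 1568 = 1293.6 J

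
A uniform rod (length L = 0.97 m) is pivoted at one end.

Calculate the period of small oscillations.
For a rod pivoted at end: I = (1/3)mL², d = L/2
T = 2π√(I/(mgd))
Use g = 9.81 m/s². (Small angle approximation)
I/m = (1/3)L² = 0.3136 m²; d = L/2 = 0.485 m
T = 2π√(I/(mgd)) = 2π√(0.3136/(9.81×0.485)) = 1.613 s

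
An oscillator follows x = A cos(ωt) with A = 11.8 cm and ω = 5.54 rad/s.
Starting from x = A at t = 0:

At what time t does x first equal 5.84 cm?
cos(ωt) = x/A = 5.84/11.8 = 0.4949
ωt = arccos(0.4949) = 1.053 rad
t = 1.053/5.54 = 0.1901 s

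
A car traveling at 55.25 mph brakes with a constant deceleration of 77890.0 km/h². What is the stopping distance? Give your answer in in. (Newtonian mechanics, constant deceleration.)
d = v₀² / (2a) (with unit conversion) = 1998.0 in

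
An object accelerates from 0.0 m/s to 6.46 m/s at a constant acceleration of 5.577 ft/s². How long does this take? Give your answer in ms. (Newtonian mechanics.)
t = (v - v₀)/a (with unit conversion) = 3800.0 ms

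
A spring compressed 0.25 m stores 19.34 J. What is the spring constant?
PE = ½kx² → k = 2PE/x² = 2×19.34/0.25² = 618.9 N/m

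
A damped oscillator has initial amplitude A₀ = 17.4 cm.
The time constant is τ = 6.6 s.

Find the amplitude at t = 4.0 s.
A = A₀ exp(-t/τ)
A = A₀ exp(−t/τ) = 17.4×exp(−4.0/6.6) = 9.492 cm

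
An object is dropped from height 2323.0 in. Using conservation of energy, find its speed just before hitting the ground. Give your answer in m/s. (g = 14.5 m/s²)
mgh = ½mv² → v = √(2gh) = √(2×14.5×59) = 41.37 m/s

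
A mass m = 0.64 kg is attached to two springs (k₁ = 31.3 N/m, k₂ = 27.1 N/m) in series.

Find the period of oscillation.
k_eq = k₁k₂/(k₁+k₂) = 14.52 N/m
T = 2π√(m/k_eq) = 2π√(0.64/14.52) = 1.319 s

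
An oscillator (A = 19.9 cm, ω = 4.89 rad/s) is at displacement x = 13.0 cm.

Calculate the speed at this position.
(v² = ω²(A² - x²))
v = ω√(A² − x²) = 4.89×√(0.199² − 0.13²) = 0.7368 m/s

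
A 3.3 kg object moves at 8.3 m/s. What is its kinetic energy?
KE = ½mv² = ½×3.3×8.3² = 113.6685 J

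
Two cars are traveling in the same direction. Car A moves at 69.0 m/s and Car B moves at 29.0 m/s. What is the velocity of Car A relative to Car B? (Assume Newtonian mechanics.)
v_rel = v_A - v_B = 69.0 - 29.0 = 40.0 m/s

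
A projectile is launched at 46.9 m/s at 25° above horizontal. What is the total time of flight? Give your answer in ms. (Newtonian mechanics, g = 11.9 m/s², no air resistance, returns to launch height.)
T = 2v₀sin(θ)/g (with unit conversion) = 3331.0 ms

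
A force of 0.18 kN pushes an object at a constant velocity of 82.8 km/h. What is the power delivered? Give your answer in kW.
P = Fv = 180 N × 23 m/s = 4140 W = 4.14 kW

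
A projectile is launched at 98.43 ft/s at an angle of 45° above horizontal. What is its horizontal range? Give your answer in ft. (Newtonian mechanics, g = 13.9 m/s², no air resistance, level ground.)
R = v₀² sin(2θ) / g (with unit conversion) = 212.4 ft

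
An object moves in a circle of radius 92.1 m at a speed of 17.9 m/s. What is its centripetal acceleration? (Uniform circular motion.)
a_c = v²/r = 17.9²/92.1 = 320.41/92.1 = 3.48 m/s²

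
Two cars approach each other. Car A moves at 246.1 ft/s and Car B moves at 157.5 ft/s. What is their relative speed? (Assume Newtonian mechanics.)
v_rel = v_A + v_B = 246.1 + 157.5 = 403.6 ft/s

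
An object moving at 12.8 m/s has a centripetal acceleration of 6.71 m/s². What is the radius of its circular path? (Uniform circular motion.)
r = v²/a_c = 12.8²/6.71 = 24.42 m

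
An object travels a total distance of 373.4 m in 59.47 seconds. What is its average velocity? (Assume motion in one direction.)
v_avg = Δd / Δt = 373.4 / 59.47 = 6.28 m/s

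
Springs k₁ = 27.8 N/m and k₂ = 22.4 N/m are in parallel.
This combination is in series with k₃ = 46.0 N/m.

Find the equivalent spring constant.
k₁₂ = k₁ + k₂ = 50.2 N/m (parallel)
1/k_eq = 1/k₁₂ + 1/k₃ → k_eq = 24 N/m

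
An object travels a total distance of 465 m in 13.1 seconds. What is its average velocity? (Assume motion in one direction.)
v_avg = Δd / Δt = 465 / 13.1 = 35.5 m/s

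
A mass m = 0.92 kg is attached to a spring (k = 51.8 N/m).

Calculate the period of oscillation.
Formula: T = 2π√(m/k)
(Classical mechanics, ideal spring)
T = 2π√(m/k) = 2π√(0.92/51.8) = 0.8374 s; f = 1/T = 1.194 Hz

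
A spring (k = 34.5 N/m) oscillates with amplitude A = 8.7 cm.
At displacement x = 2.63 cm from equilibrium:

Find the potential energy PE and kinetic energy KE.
E_total = ½kA² = ½×34.5×(0.087)² = 0.1306 J
PE = ½kx² = ½×34.5×(0.0263)² = 0.01193 J
KE = E_total − PE = 0.1186 J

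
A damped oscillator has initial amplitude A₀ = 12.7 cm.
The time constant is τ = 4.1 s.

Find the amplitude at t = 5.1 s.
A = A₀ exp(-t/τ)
A = A₀ exp(−t/τ) = 12.7×exp(−5.1/4.1) = 3.661 cm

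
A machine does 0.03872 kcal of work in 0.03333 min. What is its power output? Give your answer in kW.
P = W/t = 162 J / 2 s = 81.01 W = 0.08101 kW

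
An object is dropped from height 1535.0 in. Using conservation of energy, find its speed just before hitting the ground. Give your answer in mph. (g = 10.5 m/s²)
mgh = ½mv² → v = √(2gh) = √(2×10.5×38.99) = 28.61 m/s = 64.01 mph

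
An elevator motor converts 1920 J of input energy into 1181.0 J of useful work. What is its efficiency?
η = W_out/W_in = 1181.0/1920 = 0.6151 = 61.51%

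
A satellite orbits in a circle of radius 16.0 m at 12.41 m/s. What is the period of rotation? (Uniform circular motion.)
T = 2πr/v = 2π×16.0/12.41 = 8.1 s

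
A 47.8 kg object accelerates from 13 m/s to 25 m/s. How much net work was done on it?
W_net = ΔKE = ½m(v₂² − v₁²) = ½×47.8×(25² − 13²) = 10898.4 J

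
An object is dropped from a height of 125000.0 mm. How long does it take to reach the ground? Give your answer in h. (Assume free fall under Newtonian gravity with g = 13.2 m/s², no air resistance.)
t = √(2h/g) (with unit conversion) = 0.001209 h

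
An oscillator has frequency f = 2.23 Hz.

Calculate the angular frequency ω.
ω = 2πf = 2π×2.23 = 14.01 rad/s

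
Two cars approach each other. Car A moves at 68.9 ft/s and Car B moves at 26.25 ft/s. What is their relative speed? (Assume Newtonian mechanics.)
v_rel = v_A + v_B = 68.9 + 26.25 = 95.15 ft/s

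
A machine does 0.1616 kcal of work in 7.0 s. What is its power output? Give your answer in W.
P = W/t = 676.1 J / 7 s = 96.59 W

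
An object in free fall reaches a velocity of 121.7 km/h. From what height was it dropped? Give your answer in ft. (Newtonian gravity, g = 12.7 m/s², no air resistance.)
h = v²/(2g) (with unit conversion) = 147.6 ft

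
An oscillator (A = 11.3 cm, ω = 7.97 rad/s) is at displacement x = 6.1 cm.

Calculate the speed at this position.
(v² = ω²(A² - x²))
v = ω√(A² − x²) = 7.97×√(0.113² − 0.061²) = 0.7581 m/s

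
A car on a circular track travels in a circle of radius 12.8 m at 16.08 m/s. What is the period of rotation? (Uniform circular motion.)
T = 2πr/v = 2π×12.8/16.08 = 5.0 s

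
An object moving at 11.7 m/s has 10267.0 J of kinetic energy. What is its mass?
KE = ½mv² → m = 2KE/v² = 2×10267.0/11.7² = 150.0 kg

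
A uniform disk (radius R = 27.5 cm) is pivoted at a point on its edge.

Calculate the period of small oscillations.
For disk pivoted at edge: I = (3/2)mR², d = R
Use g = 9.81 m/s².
I/m = (3/2)R² = 0.1134 m²; d = R = 0.275 m
T = 2π√((3/2)R²/(gR)) = 2π√(3R/(2g)) = 1.288 s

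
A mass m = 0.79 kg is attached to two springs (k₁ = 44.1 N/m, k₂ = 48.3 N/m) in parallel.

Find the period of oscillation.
k_eq = k₁+k₂ = 92.4 N/m
T = 2π√(m/k_eq) = 2π√(0.79/92.4) = 0.581 s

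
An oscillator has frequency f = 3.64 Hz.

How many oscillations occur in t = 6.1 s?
n = f×t = 3.64×6.1 = 22.2 oscillations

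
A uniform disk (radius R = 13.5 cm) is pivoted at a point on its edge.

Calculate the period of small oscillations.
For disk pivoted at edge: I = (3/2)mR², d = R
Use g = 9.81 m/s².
I/m = (3/2)R² = 0.02734 m²; d = R = 0.135 m
T = 2π√((3/2)R²/(gR)) = 2π√(3R/(2g)) = 0.9027 s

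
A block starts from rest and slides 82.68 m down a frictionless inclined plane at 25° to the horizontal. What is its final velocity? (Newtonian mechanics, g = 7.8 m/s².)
a = g sin(θ) = 7.8 × sin(25°) = 3.3 m/s²
v = √(2ad) = √(2 × 3.3 × 82.68) = 23.35 m/s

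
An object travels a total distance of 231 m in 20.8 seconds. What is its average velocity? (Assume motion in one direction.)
v_avg = Δd / Δt = 231 / 20.8 = 11.11 m/s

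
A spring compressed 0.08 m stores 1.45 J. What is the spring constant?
PE = ½kx² → k = 2PE/x² = 2×1.45/0.08² = 453.1 N/m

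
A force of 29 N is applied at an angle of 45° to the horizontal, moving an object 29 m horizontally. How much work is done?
W = Fd cosθ = 29×29×cos(45°) = 594.68 J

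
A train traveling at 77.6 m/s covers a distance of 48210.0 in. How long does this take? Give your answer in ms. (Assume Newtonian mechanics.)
t = d/v (with unit conversion) = 15780.0 ms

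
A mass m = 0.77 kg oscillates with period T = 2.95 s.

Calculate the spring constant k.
T = 2π√(m/k) → k = m(2π/T)² = 0.77×(2π/2.95)² = 3.493 N/m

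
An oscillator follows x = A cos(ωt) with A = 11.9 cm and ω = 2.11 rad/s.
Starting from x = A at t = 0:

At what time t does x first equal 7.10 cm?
cos(ωt) = x/A = 7.1/11.9 = 0.5966
ωt = arccos(0.5966) = 0.9315 rad
t = 0.9315/2.11 = 0.4415 s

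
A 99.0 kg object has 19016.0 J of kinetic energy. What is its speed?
KE = ½mv² → v = √(2KE/m) = √(2×19016.0/99.0) = 19.6 m/s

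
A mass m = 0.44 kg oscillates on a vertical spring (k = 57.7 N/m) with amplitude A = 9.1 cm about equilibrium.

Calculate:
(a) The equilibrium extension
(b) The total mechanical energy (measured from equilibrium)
x_eq = mg/k = 0.44×9.81/57.7 = 0.07481 m = 7.481 cm
E = ½kA² = ½×57.7×(0.091)² = 0.2389 J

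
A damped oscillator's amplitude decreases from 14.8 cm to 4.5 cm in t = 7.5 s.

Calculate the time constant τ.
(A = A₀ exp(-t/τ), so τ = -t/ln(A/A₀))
A/A₀ = 4.5/14.8 = 0.3041; ln(A/A₀) = -1.191
τ = −t/ln(A/A₀) = −7.5/-1.191 = 6.3 s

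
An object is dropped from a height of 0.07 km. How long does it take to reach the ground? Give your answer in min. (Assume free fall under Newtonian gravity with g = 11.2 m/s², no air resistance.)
t = √(2h/g) (with unit conversion) = 0.05893 min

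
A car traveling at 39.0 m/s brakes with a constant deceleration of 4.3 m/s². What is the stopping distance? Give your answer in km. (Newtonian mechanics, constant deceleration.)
d = v₀² / (2a) (with unit conversion) = 0.1769 km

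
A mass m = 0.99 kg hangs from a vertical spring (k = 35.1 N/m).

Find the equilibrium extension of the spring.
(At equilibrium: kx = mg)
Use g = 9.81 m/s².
x_eq = mg/k = 0.99×9.81/35.1 = 0.2767 m = 27.67 cm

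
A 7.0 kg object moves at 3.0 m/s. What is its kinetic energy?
KE = ½mv² = ½×7.0×3.0² = 31.5 J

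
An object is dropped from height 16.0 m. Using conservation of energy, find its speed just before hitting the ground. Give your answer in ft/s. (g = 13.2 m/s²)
mgh = ½mv² → v = √(2gh) = √(2×13.2×16) = 20.55 m/s = 67.43 ft/s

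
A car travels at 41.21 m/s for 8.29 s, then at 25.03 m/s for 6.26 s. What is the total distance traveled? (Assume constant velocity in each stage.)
d₁ = v₁t₁ = 41.21 × 8.29 = 341.631 m
d₂ = v₂t₂ = 25.03 × 6.26 = 156.688 m
d_total = 341.631 + 156.688 = 498.32 m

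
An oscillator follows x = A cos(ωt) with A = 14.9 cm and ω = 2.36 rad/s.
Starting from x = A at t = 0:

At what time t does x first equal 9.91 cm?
cos(ωt) = x/A = 9.91/14.9 = 0.6651
ωt = arccos(0.6651) = 0.8432 rad
t = 0.8432/2.36 = 0.3573 s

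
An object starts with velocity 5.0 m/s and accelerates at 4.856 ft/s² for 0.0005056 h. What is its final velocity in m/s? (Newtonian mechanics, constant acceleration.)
v = v₀ + at (with unit conversion) = 7.694 m/s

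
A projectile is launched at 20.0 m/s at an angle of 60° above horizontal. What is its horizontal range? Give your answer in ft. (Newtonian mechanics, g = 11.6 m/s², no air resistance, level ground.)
R = v₀² sin(2θ) / g (with unit conversion) = 97.98 ft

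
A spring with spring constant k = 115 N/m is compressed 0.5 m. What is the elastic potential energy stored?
PE = ½kx² = ½×115×0.5² = 14.38 J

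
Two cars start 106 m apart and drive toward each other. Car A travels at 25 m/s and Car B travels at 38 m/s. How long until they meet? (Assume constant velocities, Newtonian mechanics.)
Combined speed: v_combined = 25 + 38 = 63 m/s
Time to meet: t = d/63 = 106/63 = 1.68 s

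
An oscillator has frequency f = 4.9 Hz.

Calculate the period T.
T = 1/f = 1/4.9 = 0.2041 s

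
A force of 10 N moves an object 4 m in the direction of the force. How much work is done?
W = Fd = 10×4 = 40.0 J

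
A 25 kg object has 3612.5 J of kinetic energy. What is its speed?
KE = ½mv² → v = √(2KE/m) = √(2×3612.5/25) = 17.0 m/s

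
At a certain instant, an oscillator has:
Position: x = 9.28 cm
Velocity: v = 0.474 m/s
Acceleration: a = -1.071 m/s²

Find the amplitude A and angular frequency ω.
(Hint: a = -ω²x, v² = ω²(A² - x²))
a = −ω²x → ω = √(|a|/x) = √(1.071/0.0928) = 3.397 rad/s
v² = ω²(A² − x²) → A = √(x² + v²/ω²) = √(0.0928² + 0.474²/3.397²) = 0.1676 m = 16.76 cm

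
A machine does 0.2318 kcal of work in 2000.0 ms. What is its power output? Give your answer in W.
P = W/t = 969.9 J / 2 s = 484.9 W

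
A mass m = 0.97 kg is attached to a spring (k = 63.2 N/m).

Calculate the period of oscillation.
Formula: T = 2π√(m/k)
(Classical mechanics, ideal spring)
T = 2π√(m/k) = 2π√(0.97/63.2) = 0.7784 s; f = 1/T = 1.285 Hz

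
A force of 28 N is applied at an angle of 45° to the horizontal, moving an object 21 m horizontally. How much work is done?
W = Fd cosθ = 28×21×cos(45°) = 415.78 J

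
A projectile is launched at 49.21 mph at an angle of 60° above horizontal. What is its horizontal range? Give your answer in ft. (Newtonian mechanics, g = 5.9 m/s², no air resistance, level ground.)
R = v₀² sin(2θ) / g (with unit conversion) = 233.1 ft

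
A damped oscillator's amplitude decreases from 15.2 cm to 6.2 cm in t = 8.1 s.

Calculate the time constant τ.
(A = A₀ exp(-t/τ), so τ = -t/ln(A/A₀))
A/A₀ = 6.2/15.2 = 0.4079; ln(A/A₀) = -0.8967
τ = −t/ln(A/A₀) = −8.1/-0.8967 = 9.033 s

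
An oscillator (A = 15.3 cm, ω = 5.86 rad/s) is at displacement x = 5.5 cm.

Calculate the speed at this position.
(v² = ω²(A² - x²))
v = ω√(A² − x²) = 5.86×√(0.153² − 0.055²) = 0.8366 m/s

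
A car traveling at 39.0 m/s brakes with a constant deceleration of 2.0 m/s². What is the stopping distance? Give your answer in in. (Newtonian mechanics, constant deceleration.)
d = v₀² / (2a) (with unit conversion) = 14970.0 in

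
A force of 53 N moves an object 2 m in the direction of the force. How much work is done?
W = Fd = 53×2 = 106.0 J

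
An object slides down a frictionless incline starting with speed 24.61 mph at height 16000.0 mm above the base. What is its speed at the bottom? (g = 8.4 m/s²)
½mv₀² + mgh = ½mv² → v = √(v₀² + 2gh) = √(11² + 2×8.4×16) = 19.74 m/s = 44.17 mph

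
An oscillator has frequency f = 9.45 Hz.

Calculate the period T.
T = 1/f = 1/9.45 = 0.1058 s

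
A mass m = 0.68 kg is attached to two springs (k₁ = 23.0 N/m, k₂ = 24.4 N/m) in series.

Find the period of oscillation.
k_eq = k₁k₂/(k₁+k₂) = 11.84 N/m
T = 2π√(m/k_eq) = 2π√(0.68/11.84) = 1.506 s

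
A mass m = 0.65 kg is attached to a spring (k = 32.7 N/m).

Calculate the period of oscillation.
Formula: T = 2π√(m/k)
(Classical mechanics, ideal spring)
T = 2π√(m/k) = 2π√(0.65/32.7) = 0.8859 s; f = 1/T = 1.129 Hz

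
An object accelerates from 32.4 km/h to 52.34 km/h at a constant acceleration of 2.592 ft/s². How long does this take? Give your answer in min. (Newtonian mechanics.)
t = (v - v₀)/a (with unit conversion) = 0.1168 min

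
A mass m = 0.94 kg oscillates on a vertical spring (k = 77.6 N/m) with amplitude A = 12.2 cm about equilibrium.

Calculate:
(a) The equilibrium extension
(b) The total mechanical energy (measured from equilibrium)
x_eq = mg/k = 0.94×9.81/77.6 = 0.1188 m = 11.88 cm
E = ½kA² = ½×77.6×(0.122)² = 0.5775 J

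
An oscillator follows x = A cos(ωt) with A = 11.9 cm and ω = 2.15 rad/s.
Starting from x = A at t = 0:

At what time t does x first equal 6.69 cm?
cos(ωt) = x/A = 6.69/11.9 = 0.5622
ωt = arccos(0.5622) = 0.9738 rad
t = 0.9738/2.15 = 0.4529 s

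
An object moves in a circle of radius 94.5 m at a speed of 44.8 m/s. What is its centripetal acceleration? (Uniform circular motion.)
a_c = v²/r = 44.8²/94.5 = 2007.04/94.5 = 21.24 m/s²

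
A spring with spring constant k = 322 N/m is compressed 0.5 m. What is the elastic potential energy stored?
PE = ½kx² = ½×322×0.5² = 40.25 J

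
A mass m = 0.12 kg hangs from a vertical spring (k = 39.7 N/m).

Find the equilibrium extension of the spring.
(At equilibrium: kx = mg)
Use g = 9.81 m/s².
x_eq = mg/k = 0.12×9.81/39.7 = 0.02965 m = 2.965 cm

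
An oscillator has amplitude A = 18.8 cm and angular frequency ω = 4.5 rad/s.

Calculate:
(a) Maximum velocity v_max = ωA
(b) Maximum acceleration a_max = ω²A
v_max = ωA = 4.5×0.188 = 0.846 m/s
a_max = ω²A = 4.5²×0.188 = 3.807 m/s²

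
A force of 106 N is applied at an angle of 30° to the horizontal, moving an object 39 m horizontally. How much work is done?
W = Fd cosθ = 106×39×cos(30°) = 3580.1 J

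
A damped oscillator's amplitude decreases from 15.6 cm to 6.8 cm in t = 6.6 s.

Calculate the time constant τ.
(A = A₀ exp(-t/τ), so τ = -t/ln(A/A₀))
A/A₀ = 6.8/15.6 = 0.4359; ln(A/A₀) = -0.8303
τ = −t/ln(A/A₀) = −6.6/-0.8303 = 7.948 s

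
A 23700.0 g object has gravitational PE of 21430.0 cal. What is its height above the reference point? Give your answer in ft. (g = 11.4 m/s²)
PE = mgh → h = PE/(mg) = 8.966e+04 J / (23.7 kg × 11.4 m/s²) = 331.9 m = 1089.0 ft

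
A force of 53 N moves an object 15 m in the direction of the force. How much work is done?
W = Fd = 53×15 = 795.0 J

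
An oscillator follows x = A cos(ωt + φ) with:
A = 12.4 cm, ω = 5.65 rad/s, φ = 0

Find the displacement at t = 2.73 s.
x = A cos(ωt + φ) = 12.4×cos(5.65×2.73 + 0) = -11.91 cm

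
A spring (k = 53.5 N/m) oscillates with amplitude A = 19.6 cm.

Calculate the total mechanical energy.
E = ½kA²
E = ½kA² = ½×53.5×(0.196)² = 1.028 J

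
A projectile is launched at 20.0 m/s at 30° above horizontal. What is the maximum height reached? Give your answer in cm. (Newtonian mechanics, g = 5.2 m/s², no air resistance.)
H = v₀²sin²(θ)/(2g) (with unit conversion) = 961.5 cm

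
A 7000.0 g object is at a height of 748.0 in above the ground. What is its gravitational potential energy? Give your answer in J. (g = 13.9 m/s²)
PE = mgh = 7 kg × 13.9 m/s² × 19 m = 1849 J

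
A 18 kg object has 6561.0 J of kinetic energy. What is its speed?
KE = ½mv² → v = √(2KE/m) = √(2×6561.0/18) = 27.0 m/s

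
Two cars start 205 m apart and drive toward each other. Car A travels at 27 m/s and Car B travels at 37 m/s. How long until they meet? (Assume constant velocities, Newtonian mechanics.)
Combined speed: v_combined = 27 + 37 = 64 m/s
Time to meet: t = d/64 = 205/64 = 3.2 s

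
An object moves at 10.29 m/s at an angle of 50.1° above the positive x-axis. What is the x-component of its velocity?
vₓ = v cos(θ) = 10.29 × cos(50.1°) = 6.6 m/s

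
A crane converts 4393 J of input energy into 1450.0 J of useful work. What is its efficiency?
η = W_out/W_in = 1450.0/4393 = 0.3301 = 33.01%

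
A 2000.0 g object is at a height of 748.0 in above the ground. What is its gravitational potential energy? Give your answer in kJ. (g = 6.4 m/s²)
PE = mgh = 2 kg × 6.4 m/s² × 19 m = 243.2 J = 0.2432 kJ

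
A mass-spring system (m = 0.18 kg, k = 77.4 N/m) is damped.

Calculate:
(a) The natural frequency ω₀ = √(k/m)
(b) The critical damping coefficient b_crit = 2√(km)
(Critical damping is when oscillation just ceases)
ω₀ = √(k/m) = √(77.4/0.18) = 20.74 rad/s
b_crit = 2√(km) = 2√(77.4×0.18) = 7.465 kg/s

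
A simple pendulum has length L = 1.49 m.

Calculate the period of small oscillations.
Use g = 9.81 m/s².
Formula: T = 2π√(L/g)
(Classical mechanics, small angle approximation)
T = 2π√(L/g) = 2π√(1.49/9.81) = 2.449 s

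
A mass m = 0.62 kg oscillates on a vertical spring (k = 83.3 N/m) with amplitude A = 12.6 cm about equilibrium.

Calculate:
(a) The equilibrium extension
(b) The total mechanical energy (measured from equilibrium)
x_eq = mg/k = 0.62×9.81/83.3 = 0.07302 m = 7.302 cm
E = ½kA² = ½×83.3×(0.126)² = 0.6612 J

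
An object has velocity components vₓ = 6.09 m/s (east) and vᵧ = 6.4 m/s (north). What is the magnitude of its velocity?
|v| = √(vₓ² + vᵧ²) = √(6.09² + 6.4²) = √(78.0481) = 8.83 m/s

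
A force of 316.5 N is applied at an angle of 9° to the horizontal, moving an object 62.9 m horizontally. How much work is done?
W = Fd cosθ = 316.5×62.9×cos(9°) = 19663.0 J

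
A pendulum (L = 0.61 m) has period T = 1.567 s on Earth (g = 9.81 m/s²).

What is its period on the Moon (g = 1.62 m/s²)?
T = 2π√(L/g), so T_moon/T_earth = √(g_earth/g_moon)
T_moon = 2π√(0.61/1.62) = 3.856 s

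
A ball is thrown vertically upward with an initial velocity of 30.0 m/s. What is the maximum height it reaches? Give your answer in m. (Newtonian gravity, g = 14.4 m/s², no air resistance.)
h_max = v₀²/(2g) = 31.25 m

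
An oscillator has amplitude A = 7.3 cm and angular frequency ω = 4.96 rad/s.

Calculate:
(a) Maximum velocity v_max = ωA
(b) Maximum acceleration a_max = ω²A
v_max = ωA = 4.96×0.073 = 0.3621 m/s
a_max = ω²A = 4.96²×0.073 = 1.796 m/s²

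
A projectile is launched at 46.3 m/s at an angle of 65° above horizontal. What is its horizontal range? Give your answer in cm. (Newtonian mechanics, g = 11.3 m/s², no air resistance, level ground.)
R = v₀² sin(2θ) / g (with unit conversion) = 14530.0 cm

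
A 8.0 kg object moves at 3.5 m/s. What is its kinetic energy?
KE = ½mv² = ½×8.0×3.5² = 49.0 J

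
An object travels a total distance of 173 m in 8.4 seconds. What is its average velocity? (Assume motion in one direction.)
v_avg = Δd / Δt = 173 / 8.4 = 20.6 m/s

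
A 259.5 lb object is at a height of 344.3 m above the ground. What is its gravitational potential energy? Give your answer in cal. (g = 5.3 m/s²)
PE = mgh = 117.7 kg × 5.3 m/s² × 344.3 m = 2.148e+05 J = 51340.0 cal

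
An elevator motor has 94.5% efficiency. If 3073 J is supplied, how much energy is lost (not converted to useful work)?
W_out = η × W_in = 0.945×3073 = 2904.0 J
W_lost = W_in − W_out = 3073 − 2904.0 = 169.02 J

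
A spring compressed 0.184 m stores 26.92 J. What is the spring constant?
PE = ½kx² → k = 2PE/x² = 2×26.92/0.184² = 1590.0 N/m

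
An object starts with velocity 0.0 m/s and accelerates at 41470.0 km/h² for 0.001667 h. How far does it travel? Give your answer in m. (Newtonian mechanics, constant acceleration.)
d = v₀t + ½at² (with unit conversion) = 57.62 m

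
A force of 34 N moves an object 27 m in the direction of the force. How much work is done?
W = Fd = 34×27 = 918.0 J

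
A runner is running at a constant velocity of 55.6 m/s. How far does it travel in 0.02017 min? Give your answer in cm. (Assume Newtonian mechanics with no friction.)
d = vt (with unit conversion) = 6729.0 cm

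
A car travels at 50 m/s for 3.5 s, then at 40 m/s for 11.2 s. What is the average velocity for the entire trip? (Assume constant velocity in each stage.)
d₁ = v₁t₁ = 50 × 3.5 = 175 m
d₂ = v₂t₂ = 40 × 11.2 = 448 m
d_total = 623.0 m, t_total = 14.7 s
v_avg = d_total/t_total = 623.0/14.7 = 42.38 m/s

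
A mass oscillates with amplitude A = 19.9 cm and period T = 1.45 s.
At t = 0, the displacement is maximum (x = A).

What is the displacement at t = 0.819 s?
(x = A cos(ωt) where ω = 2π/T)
ω = 2π/T = 2π/1.45 = 4.333 rad/s
x = A cos(ωt) = 19.9×cos(4.333×0.819) = -18.27 cm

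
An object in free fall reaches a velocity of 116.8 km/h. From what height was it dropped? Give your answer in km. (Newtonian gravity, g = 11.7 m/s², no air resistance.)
h = v²/(2g) (with unit conversion) = 0.04498 km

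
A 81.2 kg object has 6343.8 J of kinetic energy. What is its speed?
KE = ½mv² → v = √(2KE/m) = √(2×6343.8/81.2) = 12.5 m/s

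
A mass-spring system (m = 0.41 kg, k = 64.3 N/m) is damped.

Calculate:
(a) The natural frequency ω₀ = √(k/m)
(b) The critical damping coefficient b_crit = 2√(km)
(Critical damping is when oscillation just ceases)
ω₀ = √(k/m) = √(64.3/0.41) = 12.52 rad/s
b_crit = 2√(km) = 2√(64.3×0.41) = 10.27 kg/s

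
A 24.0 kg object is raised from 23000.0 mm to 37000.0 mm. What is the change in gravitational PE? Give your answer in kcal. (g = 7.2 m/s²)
ΔPE = mg(h₂ − h₁) = 24 kg × 7.2 m/s² × (37 − 23) m = 2419 J = 0.5782 kcal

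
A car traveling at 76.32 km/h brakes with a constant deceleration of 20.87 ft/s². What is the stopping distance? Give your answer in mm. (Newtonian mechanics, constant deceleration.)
d = v₀² / (2a) (with unit conversion) = 35330.0 mm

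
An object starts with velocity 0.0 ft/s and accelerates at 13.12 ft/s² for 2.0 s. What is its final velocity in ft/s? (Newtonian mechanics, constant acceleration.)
v = v₀ + at (with unit conversion) = 26.24 ft/s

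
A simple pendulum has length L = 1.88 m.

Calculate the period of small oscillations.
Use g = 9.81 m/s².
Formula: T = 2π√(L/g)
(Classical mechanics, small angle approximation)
T = 2π√(L/g) = 2π√(1.88/9.81) = 2.751 s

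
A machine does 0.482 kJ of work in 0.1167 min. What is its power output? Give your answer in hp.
P = W/t = 482 J / 7.002 s = 68.84 W = 0.09231 hp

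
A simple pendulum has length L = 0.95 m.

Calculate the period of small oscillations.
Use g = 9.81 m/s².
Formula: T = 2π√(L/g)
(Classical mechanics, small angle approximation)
T = 2π√(L/g) = 2π√(0.95/9.81) = 1.955 s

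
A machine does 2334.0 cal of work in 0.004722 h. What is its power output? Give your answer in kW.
P = W/t = 9765 J / 17 s = 574.5 W = 0.5745 kW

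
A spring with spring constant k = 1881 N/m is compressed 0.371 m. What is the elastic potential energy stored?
PE = ½kx² = ½×1881×0.371² = 129.5 J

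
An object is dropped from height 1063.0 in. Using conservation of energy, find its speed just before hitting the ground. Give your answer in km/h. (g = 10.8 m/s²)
mgh = ½mv² → v = √(2gh) = √(2×10.8×27) = 24.15 m/s = 86.94 km/h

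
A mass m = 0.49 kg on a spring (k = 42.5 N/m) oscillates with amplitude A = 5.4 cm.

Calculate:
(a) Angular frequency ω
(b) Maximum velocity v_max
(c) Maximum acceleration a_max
ω = √(k/m) = √(42.5/0.49) = 9.313 rad/s
v_max = ωA = 9.313×0.054 = 0.5029 m/s
a_max = ω²A = 9.313²×0.054 = 4.684 m/s²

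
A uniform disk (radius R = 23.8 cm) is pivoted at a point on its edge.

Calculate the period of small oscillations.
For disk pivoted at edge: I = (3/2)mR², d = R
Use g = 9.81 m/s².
I/m = (3/2)R² = 0.08497 m²; d = R = 0.238 m
T = 2π√((3/2)R²/(gR)) = 2π√(3R/(2g)) = 1.199 s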